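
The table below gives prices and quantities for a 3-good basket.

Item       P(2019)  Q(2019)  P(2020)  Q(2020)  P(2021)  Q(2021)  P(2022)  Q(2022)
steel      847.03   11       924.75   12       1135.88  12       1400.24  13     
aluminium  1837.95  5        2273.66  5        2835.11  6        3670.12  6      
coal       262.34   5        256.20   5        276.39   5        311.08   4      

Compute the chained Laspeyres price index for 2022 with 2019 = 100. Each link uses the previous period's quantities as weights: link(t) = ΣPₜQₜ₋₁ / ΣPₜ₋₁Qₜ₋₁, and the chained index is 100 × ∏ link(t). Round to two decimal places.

Link 2019→2020:
ΣP(2020)Q(2019) = 924.75×11 + 2273.66×5 + 256.20×5 = 10172.25 + 11368.3 + 1281 = 22821.55
ΣP(2019)Q(2019) = 847.03×11 + 1837.95×5 + 262.34×5 = 9317.33 + 9189.75 + 1311.7 = 19818.78
link = 22821.55/19818.78 = 1.151511
Link 2020→2021:
ΣP(2021)Q(2020) = 1135.88×12 + 2835.11×5 + 276.39×5 = 13630.56 + 14175.55 + 1381.95 = 29188.06
ΣP(2020)Q(2020) = 924.75×12 + 2273.66×5 + 256.20×5 = 11097 + 11368.3 + 1281 = 23746.3
link = 29188.06/23746.3 = 1.229162
Link 2021→2022:
ΣP(2022)Q(2021) = 1400.24×12 + 3670.12×6 + 311.08×5 = 16802.88 + 22020.72 + 1555.4 = 40379
ΣP(2021)Q(2021) = 1135.88×12 + 2835.11×6 + 276.39×5 = 13630.56 + 17010.66 + 1381.95 = 32023.17
link = 40379/32023.17 = 1.260931
Chained index = 100 × 1.151511 × 1.229162 × 1.260931 = 178.4714

178.47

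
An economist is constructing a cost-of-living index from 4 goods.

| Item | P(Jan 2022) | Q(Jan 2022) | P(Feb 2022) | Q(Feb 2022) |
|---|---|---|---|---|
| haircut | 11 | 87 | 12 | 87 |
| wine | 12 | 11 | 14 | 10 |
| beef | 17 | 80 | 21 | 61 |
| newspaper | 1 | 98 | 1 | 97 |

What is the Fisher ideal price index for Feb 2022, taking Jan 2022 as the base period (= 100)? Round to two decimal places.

Laspeyres component (base-period weights):
ΣP(Feb 2022)Q(Jan 2022) = 12×87 + 14×11 + 21×80 + 1×98 = 1044 + 154 + 1680 + 98 = 2976
ΣP(Jan 2022)Q(Jan 2022) = 11×87 + 12×11 + 17×80 + 1×98 = 957 + 132 + 1360 + 98 = 2547
L = 2976 / 2547 × 100 = 116.8433
Paasche component (current-period weights):
ΣP(Feb 2022)Q(Feb 2022) = 12×87 + 14×10 + 21×61 + 1×97 = 1044 + 140 + 1281 + 97 = 2562
ΣP(Jan 2022)Q(Feb 2022) = 11×87 + 12×10 + 17×61 + 1×97 = 957 + 120 + 1037 + 97 = 2211
P = 2562 / 2211 × 100 = 115.8752
Fisher = √(L × P) = √(116.8433 × 115.8752) = 116.3583

116.36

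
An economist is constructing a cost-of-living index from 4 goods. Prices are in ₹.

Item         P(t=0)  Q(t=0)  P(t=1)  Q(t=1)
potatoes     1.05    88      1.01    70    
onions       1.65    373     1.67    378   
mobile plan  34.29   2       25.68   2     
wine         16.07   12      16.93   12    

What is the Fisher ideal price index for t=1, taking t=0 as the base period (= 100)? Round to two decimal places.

99.74

Laspeyres component (base-period weights):
ΣP(t=1)Q(t=0) = 1.01×88 + 1.67×373 + 25.68×2 + 16.93×12 = 88.88 + 622.91 + 51.36 + 203.16 = 966.31
ΣP(t=0)Q(t=0) = 1.05×88 + 1.65×373 + 34.29×2 + 16.07×12 = 92.4 + 615.45 + 68.58 + 192.84 = 969.27
L = 966.31 / 969.27 × 100 = 99.6946
Paasche component (current-period weights):
ΣP(t=1)Q(t=1) = 1.01×70 + 1.67×378 + 25.68×2 + 16.93×12 = 70.7 + 631.26 + 51.36 + 203.16 = 956.48
ΣP(t=0)Q(t=1) = 1.05×70 + 1.65×378 + 34.29×2 + 16.07×12 = 73.5 + 623.7 + 68.58 + 192.84 = 958.62
P = 956.48 / 958.62 × 100 = 99.7768
Fisher = √(L × P) = √(99.6946 × 99.7768) = 99.7357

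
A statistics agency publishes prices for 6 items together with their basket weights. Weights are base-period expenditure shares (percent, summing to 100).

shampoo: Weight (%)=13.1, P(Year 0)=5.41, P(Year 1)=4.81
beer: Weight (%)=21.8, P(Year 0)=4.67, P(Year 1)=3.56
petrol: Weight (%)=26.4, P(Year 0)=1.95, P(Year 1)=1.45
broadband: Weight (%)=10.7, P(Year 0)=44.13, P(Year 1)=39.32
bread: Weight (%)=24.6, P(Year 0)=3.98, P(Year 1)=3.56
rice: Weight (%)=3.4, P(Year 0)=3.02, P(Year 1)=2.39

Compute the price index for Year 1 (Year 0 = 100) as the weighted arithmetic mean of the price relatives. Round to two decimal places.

82.12

shampoo: 13.1 × (4.81/5.41) = 13.1 × 0.889094 = 11.6471
beer: 21.8 × (3.56/4.67) = 21.8 × 0.762313 = 16.6184
petrol: 26.4 × (1.45/1.95) = 26.4 × 0.743590 = 19.6308
broadband: 10.7 × (39.32/44.13) = 10.7 × 0.891004 = 9.5337
bread: 24.6 × (3.56/3.98) = 24.6 × 0.894472 = 22.0040
rice: 3.4 × (2.39/3.02) = 3.4 × 0.791391 = 2.6907
Index = Σ wᵢ·(p₁ᵢ/p₀ᵢ) = 11.6471 + 16.6184 + 19.6308 + 9.5337 + 22.0040 + 2.6907 = 82.1248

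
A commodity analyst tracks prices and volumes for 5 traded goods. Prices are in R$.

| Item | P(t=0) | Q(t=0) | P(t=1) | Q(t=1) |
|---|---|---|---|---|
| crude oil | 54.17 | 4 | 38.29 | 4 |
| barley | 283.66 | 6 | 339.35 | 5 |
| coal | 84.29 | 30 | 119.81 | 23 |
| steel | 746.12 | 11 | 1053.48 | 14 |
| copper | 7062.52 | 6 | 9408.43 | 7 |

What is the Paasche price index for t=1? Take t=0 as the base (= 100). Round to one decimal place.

134.3

Paasche price index uses current-period quantities as weights.
ΣP(t=1)·Q(t=1) = 38.29×4 + 339.35×5 + 119.81×23 + 1053.48×14 + 9408.43×7 = 153.16 + 1696.75 + 2755.63 + 14748.72 + 65859.01 = 85213.27
ΣP(t=0)·Q(t=1) = 54.17×4 + 283.66×5 + 84.29×23 + 746.12×14 + 7062.52×7 = 216.68 + 1418.3 + 1938.67 + 10445.68 + 49437.64 = 63456.97
Index = 85213.27 / 63456.97 × 100 = 134.2851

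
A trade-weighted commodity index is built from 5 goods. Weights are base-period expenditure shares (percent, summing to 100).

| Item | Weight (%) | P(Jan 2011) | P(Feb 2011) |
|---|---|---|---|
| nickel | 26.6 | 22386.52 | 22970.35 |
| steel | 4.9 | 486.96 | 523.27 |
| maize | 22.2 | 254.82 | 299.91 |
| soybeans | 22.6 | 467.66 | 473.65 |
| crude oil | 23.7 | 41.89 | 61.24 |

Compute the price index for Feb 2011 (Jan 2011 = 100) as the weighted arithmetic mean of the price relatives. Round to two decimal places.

116.22

nickel: 26.6 × (22970.35/22386.52) = 26.6 × 1.026080 = 27.2937
steel: 4.9 × (523.27/486.96) = 4.9 × 1.074565 = 5.2654
maize: 22.2 × (299.91/254.82) = 22.2 × 1.176948 = 26.1283
soybeans: 22.6 × (473.65/467.66) = 22.6 × 1.012808 = 22.8895
crude oil: 23.7 × (61.24/41.89) = 23.7 × 1.461924 = 34.6476
Index = Σ wᵢ·(p₁ᵢ/p₀ᵢ) = 27.2937 + 5.2654 + 26.1283 + 22.8895 + 34.6476 = 116.2244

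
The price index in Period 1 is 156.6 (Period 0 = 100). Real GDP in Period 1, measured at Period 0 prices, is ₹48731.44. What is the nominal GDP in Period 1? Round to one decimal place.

Nominal = Real × (Index/100) = 48731.44 × (156.6/100)
        = 48731.44 × 1.566 = 76313.4350

76313.4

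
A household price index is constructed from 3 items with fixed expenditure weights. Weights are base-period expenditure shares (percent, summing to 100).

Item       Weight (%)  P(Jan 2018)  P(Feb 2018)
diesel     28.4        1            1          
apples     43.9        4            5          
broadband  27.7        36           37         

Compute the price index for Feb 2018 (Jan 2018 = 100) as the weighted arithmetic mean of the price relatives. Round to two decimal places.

diesel: 28.4 × (1/1) = 28.4 × 1.000000 = 28.4000
apples: 43.9 × (5/4) = 43.9 × 1.250000 = 54.8750
broadband: 27.7 × (37/36) = 27.7 × 1.027778 = 28.4694
Index = Σ wᵢ·(p₁ᵢ/p₀ᵢ) = 28.4000 + 54.8750 + 28.4694 = 111.7444

111.74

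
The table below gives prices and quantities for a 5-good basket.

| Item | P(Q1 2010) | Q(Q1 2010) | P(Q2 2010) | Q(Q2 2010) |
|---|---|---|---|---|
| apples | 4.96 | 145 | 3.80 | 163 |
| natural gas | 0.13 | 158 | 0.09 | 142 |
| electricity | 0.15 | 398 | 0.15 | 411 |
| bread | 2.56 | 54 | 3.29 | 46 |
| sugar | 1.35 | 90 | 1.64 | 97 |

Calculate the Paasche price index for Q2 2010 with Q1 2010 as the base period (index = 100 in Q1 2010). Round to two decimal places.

88.30

Paasche price index uses current-period quantities as weights.
ΣP(Q2 2010)·Q(Q2 2010) = 3.80×163 + 0.09×142 + 0.15×411 + 3.29×46 + 1.64×97 = 619.4 + 12.78 + 61.65 + 151.34 + 159.08 = 1004.25
ΣP(Q1 2010)·Q(Q2 2010) = 4.96×163 + 0.13×142 + 0.15×411 + 2.56×46 + 1.35×97 = 808.48 + 18.46 + 61.65 + 117.76 + 130.95 = 1137.3
Index = 1004.25 / 1137.3 × 100 = 88.3012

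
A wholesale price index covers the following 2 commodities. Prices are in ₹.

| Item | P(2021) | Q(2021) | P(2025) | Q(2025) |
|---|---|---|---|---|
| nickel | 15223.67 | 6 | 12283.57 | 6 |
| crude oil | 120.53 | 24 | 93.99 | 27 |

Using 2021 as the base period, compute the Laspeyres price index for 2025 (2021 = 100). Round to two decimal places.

80.60

Laspeyres price index uses base-period quantities as weights.
ΣP(2025)·Q(2021) = 12283.57×6 + 93.99×24 = 73701.42 + 2255.76 = 75957.18
ΣP(2021)·Q(2021) = 15223.67×6 + 120.53×24 = 91342.02 + 2892.72 = 94234.74
Index = 75957.18 / 94234.74 × 100 = 80.6042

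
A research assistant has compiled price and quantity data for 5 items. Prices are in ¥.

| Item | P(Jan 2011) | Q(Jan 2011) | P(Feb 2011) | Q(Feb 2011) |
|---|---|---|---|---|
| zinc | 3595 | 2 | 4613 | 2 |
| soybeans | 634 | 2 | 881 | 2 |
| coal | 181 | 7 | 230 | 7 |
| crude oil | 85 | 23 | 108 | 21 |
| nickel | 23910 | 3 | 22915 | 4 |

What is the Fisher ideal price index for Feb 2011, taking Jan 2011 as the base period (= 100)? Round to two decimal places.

Laspeyres component (base-period weights):
ΣP(Feb 2011)Q(Jan 2011) = 4613×2 + 881×2 + 230×7 + 108×23 + 22915×3 = 9226 + 1762 + 1610 + 2484 + 68745 = 83827
ΣP(Jan 2011)Q(Jan 2011) = 3595×2 + 634×2 + 181×7 + 85×23 + 23910×3 = 7190 + 1268 + 1267 + 1955 + 71730 = 83410
L = 83827 / 83410 × 100 = 100.4999
Paasche component (current-period weights):
ΣP(Feb 2011)Q(Feb 2011) = 4613×2 + 881×2 + 230×7 + 108×21 + 22915×4 = 9226 + 1762 + 1610 + 2268 + 91660 = 106526
ΣP(Jan 2011)Q(Feb 2011) = 3595×2 + 634×2 + 181×7 + 85×21 + 23910×4 = 7190 + 1268 + 1267 + 1785 + 95640 = 107150
P = 106526 / 107150 × 100 = 99.4176
Fisher = √(L × P) = √(100.4999 × 99.4176) = 99.9573

99.96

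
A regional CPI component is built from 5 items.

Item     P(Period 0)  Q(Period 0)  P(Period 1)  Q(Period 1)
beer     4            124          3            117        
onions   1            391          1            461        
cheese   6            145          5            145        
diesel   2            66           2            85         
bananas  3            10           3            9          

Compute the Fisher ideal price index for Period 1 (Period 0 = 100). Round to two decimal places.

Laspeyres component (base-period weights):
ΣP(Period 1)Q(Period 0) = 3×124 + 1×391 + 5×145 + 2×66 + 3×10 = 372 + 391 + 725 + 132 + 30 = 1650
ΣP(Period 0)Q(Period 0) = 4×124 + 1×391 + 6×145 + 2×66 + 3×10 = 496 + 391 + 870 + 132 + 30 = 1919
L = 1650 / 1919 × 100 = 85.9823
Paasche component (current-period weights):
ΣP(Period 1)Q(Period 1) = 3×117 + 1×461 + 5×145 + 2×85 + 3×9 = 351 + 461 + 725 + 170 + 27 = 1734
ΣP(Period 0)Q(Period 1) = 4×117 + 1×461 + 6×145 + 2×85 + 3×9 = 468 + 461 + 870 + 170 + 27 = 1996
P = 1734 / 1996 × 100 = 86.8737
Fisher = √(L × P) = √(85.9823 × 86.8737) = 86.4269

86.43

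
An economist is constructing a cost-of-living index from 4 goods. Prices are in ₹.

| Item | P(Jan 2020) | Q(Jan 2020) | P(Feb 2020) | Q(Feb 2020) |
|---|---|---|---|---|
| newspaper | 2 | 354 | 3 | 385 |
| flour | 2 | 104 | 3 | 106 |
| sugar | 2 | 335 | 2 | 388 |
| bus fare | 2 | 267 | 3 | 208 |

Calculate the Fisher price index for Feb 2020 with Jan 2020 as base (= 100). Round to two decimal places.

133.17

Laspeyres component (base-period weights):
ΣP(Feb 2020)Q(Jan 2020) = 3×354 + 3×104 + 2×335 + 3×267 = 1062 + 312 + 670 + 801 = 2845
ΣP(Jan 2020)Q(Jan 2020) = 2×354 + 2×104 + 2×335 + 2×267 = 708 + 208 + 670 + 534 = 2120
L = 2845 / 2120 × 100 = 134.1981
Paasche component (current-period weights):
ΣP(Feb 2020)Q(Feb 2020) = 3×385 + 3×106 + 2×388 + 3×208 = 1155 + 318 + 776 + 624 = 2873
ΣP(Jan 2020)Q(Feb 2020) = 2×385 + 2×106 + 2×388 + 2×208 = 770 + 212 + 776 + 416 = 2174
P = 2873 / 2174 × 100 = 132.1527
Fisher = √(L × P) = √(134.1981 × 132.1527) = 133.1715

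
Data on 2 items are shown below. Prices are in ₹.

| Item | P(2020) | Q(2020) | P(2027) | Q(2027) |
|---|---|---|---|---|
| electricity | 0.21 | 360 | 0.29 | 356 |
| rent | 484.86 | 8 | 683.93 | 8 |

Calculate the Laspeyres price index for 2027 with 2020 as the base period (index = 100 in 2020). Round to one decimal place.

141.0

Laspeyres price index uses base-period quantities as weights.
ΣP(2027)·Q(2020) = 0.29×360 + 683.93×8 = 104.4 + 5471.44 = 5575.84
ΣP(2020)·Q(2020) = 0.21×360 + 484.86×8 = 75.6 + 3878.88 = 3954.48
Index = 5575.84 / 3954.48 × 100 = 141.0006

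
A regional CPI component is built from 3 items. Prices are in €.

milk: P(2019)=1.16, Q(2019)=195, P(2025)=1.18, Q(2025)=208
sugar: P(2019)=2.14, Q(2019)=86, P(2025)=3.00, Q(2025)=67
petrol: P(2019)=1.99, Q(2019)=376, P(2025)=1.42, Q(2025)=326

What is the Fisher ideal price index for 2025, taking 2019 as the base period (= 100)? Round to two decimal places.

Laspeyres component (base-period weights):
ΣP(2025)Q(2019) = 1.18×195 + 3.00×86 + 1.42×376 = 230.1 + 258 + 533.92 = 1022.02
ΣP(2019)Q(2019) = 1.16×195 + 2.14×86 + 1.99×376 = 226.2 + 184.04 + 748.24 = 1158.48
L = 1022.02 / 1158.48 × 100 = 88.2208
Paasche component (current-period weights):
ΣP(2025)Q(2025) = 1.18×208 + 3.00×67 + 1.42×326 = 245.44 + 201 + 462.92 = 909.36
ΣP(2019)Q(2025) = 1.16×208 + 2.14×67 + 1.99×326 = 241.28 + 143.38 + 648.74 = 1033.4
P = 909.36 / 1033.4 × 100 = 87.9969
Fisher = √(L × P) = √(88.2208 × 87.9969) = 88.1088

88.11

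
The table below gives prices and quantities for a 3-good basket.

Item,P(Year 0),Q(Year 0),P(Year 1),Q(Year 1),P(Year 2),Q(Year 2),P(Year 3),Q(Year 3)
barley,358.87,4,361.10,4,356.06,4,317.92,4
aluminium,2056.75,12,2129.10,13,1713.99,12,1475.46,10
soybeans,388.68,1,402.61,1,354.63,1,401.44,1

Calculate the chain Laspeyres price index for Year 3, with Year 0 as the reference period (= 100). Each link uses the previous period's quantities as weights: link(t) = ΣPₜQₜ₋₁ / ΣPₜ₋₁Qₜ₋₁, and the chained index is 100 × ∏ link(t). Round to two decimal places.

73.04

Link Year 0→Year 1:
ΣP(Year 1)Q(Year 0) = 361.10×4 + 2129.10×12 + 402.61×1 = 1444.4 + 25549.2 + 402.61 = 27396.21
ΣP(Year 0)Q(Year 0) = 358.87×4 + 2056.75×12 + 388.68×1 = 1435.48 + 24681 + 388.68 = 26505.16
link = 27396.21/26505.16 = 1.033618
Link Year 1→Year 2:
ΣP(Year 2)Q(Year 1) = 356.06×4 + 1713.99×13 + 354.63×1 = 1424.24 + 22281.87 + 354.63 = 24060.74
ΣP(Year 1)Q(Year 1) = 361.10×4 + 2129.10×13 + 402.61×1 = 1444.4 + 27678.3 + 402.61 = 29525.31
link = 24060.74/29525.31 = 0.814919
Link Year 2→Year 3:
ΣP(Year 3)Q(Year 2) = 317.92×4 + 1475.46×12 + 401.44×1 = 1271.68 + 17705.52 + 401.44 = 19378.64
ΣP(Year 2)Q(Year 2) = 356.06×4 + 1713.99×12 + 354.63×1 = 1424.24 + 20567.88 + 354.63 = 22346.75
link = 19378.64/22346.75 = 0.867179
Chained index = 100 × 1.033618 × 0.814919 × 0.867179 = 73.0438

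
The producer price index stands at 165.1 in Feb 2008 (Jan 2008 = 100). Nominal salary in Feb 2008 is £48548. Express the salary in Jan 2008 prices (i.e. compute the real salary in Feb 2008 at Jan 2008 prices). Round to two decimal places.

Real = Nominal ÷ (Index/100) = 48548 ÷ (165.1/100)
     = 48548 ÷ 1.651 = 29405.2090

29405.21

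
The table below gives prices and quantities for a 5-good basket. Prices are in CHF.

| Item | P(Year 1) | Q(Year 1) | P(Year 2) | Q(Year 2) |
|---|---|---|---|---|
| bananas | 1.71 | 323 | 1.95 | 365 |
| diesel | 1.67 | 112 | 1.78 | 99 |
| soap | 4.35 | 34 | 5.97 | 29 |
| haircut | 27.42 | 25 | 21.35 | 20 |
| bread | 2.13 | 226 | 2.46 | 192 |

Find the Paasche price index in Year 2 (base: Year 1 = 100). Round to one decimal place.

Paasche price index uses current-period quantities as weights.
ΣP(Year 2)·Q(Year 2) = 1.95×365 + 1.78×99 + 5.97×29 + 21.35×20 + 2.46×192 = 711.75 + 176.22 + 173.13 + 427 + 472.32 = 1960.42
ΣP(Year 1)·Q(Year 2) = 1.71×365 + 1.67×99 + 4.35×29 + 27.42×20 + 2.13×192 = 624.15 + 165.33 + 126.15 + 548.4 + 408.96 = 1872.99
Index = 1960.42 / 1872.99 × 100 = 104.6679

104.7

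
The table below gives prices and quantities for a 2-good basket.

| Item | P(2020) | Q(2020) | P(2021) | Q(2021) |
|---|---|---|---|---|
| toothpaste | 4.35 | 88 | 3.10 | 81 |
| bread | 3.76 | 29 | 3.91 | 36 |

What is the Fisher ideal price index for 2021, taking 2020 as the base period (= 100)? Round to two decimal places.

Laspeyres component (base-period weights):
ΣP(2021)Q(2020) = 3.10×88 + 3.91×29 = 272.8 + 113.39 = 386.19
ΣP(2020)Q(2020) = 4.35×88 + 3.76×29 = 382.8 + 109.04 = 491.84
L = 386.19 / 491.84 × 100 = 78.5194
Paasche component (current-period weights):
ΣP(2021)Q(2021) = 3.10×81 + 3.91×36 = 251.1 + 140.76 = 391.86
ΣP(2020)Q(2021) = 4.35×81 + 3.76×36 = 352.35 + 135.36 = 487.71
P = 391.86 / 487.71 × 100 = 80.3469
Fisher = √(L × P) = √(78.5194 × 80.3469) = 79.4279

79.43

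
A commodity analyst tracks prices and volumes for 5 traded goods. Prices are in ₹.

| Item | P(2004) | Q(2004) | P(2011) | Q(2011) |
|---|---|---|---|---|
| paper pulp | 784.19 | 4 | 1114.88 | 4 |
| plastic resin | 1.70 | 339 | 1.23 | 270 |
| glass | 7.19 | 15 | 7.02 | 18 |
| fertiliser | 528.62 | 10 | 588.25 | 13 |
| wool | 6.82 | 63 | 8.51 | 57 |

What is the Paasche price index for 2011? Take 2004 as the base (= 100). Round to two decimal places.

Paasche price index uses current-period quantities as weights.
ΣP(2011)·Q(2011) = 1114.88×4 + 1.23×270 + 7.02×18 + 588.25×13 + 8.51×57 = 4459.52 + 332.1 + 126.36 + 7647.25 + 485.07 = 13050.3
ΣP(2004)·Q(2011) = 784.19×4 + 1.70×270 + 7.19×18 + 528.62×13 + 6.82×57 = 3136.76 + 459 + 129.42 + 6872.06 + 388.74 = 10985.98
Index = 13050.3 / 10985.98 × 100 = 118.7905

118.79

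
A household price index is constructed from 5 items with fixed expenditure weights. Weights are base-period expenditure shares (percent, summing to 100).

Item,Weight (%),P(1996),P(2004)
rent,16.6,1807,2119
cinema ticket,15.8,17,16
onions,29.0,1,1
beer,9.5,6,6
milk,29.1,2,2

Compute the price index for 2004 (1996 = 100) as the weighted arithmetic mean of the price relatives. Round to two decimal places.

rent: 16.6 × (2119/1807) = 16.6 × 1.172662 = 19.4662
cinema ticket: 15.8 × (16/17) = 15.8 × 0.941176 = 14.8706
onions: 29.0 × (1/1) = 29.0 × 1.000000 = 29.0000
beer: 9.5 × (6/6) = 9.5 × 1.000000 = 9.5000
milk: 29.1 × (2/2) = 29.1 × 1.000000 = 29.1000
Index = Σ wᵢ·(p₁ᵢ/p₀ᵢ) = 19.4662 + 14.8706 + 29.0000 + 9.5000 + 29.1000 = 101.9368

101.94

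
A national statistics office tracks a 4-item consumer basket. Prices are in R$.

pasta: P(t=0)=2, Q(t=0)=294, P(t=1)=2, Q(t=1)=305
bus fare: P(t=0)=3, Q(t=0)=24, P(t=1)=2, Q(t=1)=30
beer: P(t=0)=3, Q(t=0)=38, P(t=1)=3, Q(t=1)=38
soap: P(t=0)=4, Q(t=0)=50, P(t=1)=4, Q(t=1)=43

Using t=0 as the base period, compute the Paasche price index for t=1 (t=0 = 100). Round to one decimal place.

97.0

Paasche price index uses current-period quantities as weights.
ΣP(t=1)·Q(t=1) = 2×305 + 2×30 + 3×38 + 4×43 = 610 + 60 + 114 + 172 = 956
ΣP(t=0)·Q(t=1) = 2×305 + 3×30 + 3×38 + 4×43 = 610 + 90 + 114 + 172 = 986
Index = 956 / 986 × 100 = 96.9574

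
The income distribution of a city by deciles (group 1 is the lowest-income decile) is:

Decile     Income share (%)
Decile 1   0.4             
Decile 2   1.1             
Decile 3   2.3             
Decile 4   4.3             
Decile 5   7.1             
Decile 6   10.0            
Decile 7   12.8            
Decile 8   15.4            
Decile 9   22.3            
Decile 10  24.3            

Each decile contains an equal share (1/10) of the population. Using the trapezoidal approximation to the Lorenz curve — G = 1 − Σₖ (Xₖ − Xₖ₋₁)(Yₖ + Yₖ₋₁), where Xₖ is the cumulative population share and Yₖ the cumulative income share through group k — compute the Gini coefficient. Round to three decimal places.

Cumulative income shares Yₖ: 0.0040, 0.0150, 0.0380, 0.0810, 0.1520, 0.2520, 0.3800, 0.5340, 0.7570, 1.0000
Σ (Xₖ−Xₖ₋₁)(Yₖ+Yₖ₋₁) = (1/10)(0.0040+0.0000) + (1/10)(0.0150+0.0040) + (1/10)(0.0380+0.0150) + (1/10)(0.0810+0.0380) + (1/10)(0.1520+0.0810) + (1/10)(0.2520+0.1520) + (1/10)(0.3800+0.2520) + (1/10)(0.5340+0.3800) + (1/10)(0.7570+0.5340) + (1/10)(1.0000+0.7570)
  = 0.0004 + 0.0019 + 0.0053 + 0.0119 + 0.0233 + 0.0404 + 0.0632 + 0.0914 + 0.1291 + 0.1757 = 0.5426
G = 1 − 0.5426 = 0.4574

0.457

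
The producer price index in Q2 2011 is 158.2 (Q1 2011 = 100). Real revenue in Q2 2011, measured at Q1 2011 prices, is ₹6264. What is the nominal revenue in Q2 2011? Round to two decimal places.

Nominal = Real × (Index/100) = 6264 × (158.2/100)
        = 6264 × 1.582 = 9909.6480

9909.65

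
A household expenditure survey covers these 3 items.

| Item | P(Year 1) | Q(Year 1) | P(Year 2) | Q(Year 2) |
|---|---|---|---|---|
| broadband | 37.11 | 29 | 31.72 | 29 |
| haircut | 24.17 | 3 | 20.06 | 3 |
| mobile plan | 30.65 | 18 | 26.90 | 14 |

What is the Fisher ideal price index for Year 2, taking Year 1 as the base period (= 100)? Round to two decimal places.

Laspeyres component (base-period weights):
ΣP(Year 2)Q(Year 1) = 31.72×29 + 20.06×3 + 26.90×18 = 919.88 + 60.18 + 484.2 = 1464.26
ΣP(Year 1)Q(Year 1) = 37.11×29 + 24.17×3 + 30.65×18 = 1076.19 + 72.51 + 551.7 = 1700.4
L = 1464.26 / 1700.4 × 100 = 86.1127
Paasche component (current-period weights):
ΣP(Year 2)Q(Year 2) = 31.72×29 + 20.06×3 + 26.90×14 = 919.88 + 60.18 + 376.6 = 1356.66
ΣP(Year 1)Q(Year 2) = 37.11×29 + 24.17×3 + 30.65×14 = 1076.19 + 72.51 + 429.1 = 1577.8
P = 1356.66 / 1577.8 × 100 = 85.9843
Fisher = √(L × P) = √(86.1127 × 85.9843) = 86.0485

86.05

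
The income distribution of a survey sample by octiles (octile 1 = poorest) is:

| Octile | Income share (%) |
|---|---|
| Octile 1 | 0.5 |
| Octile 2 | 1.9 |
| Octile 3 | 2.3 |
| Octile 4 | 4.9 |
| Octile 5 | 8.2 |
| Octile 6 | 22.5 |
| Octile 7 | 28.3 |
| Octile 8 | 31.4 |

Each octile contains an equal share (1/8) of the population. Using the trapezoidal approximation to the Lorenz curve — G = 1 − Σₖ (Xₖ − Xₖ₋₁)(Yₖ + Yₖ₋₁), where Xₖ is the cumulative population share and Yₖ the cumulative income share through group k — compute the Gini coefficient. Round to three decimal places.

0.515

Cumulative income shares Yₖ: 0.0050, 0.0240, 0.0470, 0.0960, 0.1780, 0.4030, 0.6860, 1.0000
Σ (Xₖ−Xₖ₋₁)(Yₖ+Yₖ₋₁) = (1/8)(0.0050+0.0000) + (1/8)(0.0240+0.0050) + (1/8)(0.0470+0.0240) + (1/8)(0.0960+0.0470) + (1/8)(0.1780+0.0960) + (1/8)(0.4030+0.1780) + (1/8)(0.6860+0.4030) + (1/8)(1.0000+0.6860)
  = 0.0006 + 0.0036 + 0.0089 + 0.0179 + 0.0343 + 0.0726 + 0.1361 + 0.2107 = 0.4848
G = 1 − 0.4848 = 0.5152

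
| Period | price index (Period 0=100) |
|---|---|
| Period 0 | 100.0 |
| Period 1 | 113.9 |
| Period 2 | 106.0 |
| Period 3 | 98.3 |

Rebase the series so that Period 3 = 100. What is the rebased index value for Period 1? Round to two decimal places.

115.87

Rebased(Period 1) = 113.9 / 98.3 × 100 = 115.8698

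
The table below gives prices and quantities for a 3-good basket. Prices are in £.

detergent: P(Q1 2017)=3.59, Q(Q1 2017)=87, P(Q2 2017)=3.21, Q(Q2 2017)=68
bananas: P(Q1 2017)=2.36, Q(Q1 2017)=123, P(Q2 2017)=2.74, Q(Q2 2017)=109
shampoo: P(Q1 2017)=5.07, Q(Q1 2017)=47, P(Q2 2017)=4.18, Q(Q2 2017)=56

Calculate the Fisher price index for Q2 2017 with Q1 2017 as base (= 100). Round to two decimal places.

96.14

Laspeyres component (base-period weights):
ΣP(Q2 2017)Q(Q1 2017) = 3.21×87 + 2.74×123 + 4.18×47 = 279.27 + 337.02 + 196.46 = 812.75
ΣP(Q1 2017)Q(Q1 2017) = 3.59×87 + 2.36×123 + 5.07×47 = 312.33 + 290.28 + 238.29 = 840.9
L = 812.75 / 840.9 × 100 = 96.6524
Paasche component (current-period weights):
ΣP(Q2 2017)Q(Q2 2017) = 3.21×68 + 2.74×109 + 4.18×56 = 218.28 + 298.66 + 234.08 = 751.02
ΣP(Q1 2017)Q(Q2 2017) = 3.59×68 + 2.36×109 + 5.07×56 = 244.12 + 257.24 + 283.92 = 785.28
P = 751.02 / 785.28 × 100 = 95.6372
Fisher = √(L × P) = √(96.6524 × 95.6372) = 96.1435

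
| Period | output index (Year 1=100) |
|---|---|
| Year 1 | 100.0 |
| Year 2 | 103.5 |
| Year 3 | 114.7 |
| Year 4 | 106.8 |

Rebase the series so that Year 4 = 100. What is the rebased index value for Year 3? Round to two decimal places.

107.40

Rebased(Year 3) = 114.7 / 106.8 × 100 = 107.3970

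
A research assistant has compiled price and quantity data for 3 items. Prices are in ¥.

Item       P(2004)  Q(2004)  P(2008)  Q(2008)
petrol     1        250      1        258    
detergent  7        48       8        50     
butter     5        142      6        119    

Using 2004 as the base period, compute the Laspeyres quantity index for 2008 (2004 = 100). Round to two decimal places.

92.82

Laspeyres quantity index uses base-period prices as weights.
ΣP(2004)·Q(2008) = 1×258 + 7×50 + 5×119 = 258 + 350 + 595 = 1203
ΣP(2004)·Q(2004) = 1×250 + 7×48 + 5×142 = 250 + 336 + 710 = 1296
Index = 1203 / 1296 × 100 = 92.8241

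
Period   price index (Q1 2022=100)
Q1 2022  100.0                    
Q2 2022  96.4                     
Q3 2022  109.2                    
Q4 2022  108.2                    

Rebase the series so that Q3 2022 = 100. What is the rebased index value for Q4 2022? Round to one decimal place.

Rebased(Q4 2022) = 108.2 / 109.2 × 100 = 99.0842

99.1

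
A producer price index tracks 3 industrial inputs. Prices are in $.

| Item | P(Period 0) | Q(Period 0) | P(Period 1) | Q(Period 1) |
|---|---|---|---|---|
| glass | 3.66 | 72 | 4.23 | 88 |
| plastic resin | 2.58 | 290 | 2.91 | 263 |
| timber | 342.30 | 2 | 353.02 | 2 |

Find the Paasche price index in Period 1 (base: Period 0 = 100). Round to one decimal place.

109.4

Paasche price index uses current-period quantities as weights.
ΣP(Period 1)·Q(Period 1) = 4.23×88 + 2.91×263 + 353.02×2 = 372.24 + 765.33 + 706.04 = 1843.61
ΣP(Period 0)·Q(Period 1) = 3.66×88 + 2.58×263 + 342.30×2 = 322.08 + 678.54 + 684.6 = 1685.22
Index = 1843.61 / 1685.22 × 100 = 109.3988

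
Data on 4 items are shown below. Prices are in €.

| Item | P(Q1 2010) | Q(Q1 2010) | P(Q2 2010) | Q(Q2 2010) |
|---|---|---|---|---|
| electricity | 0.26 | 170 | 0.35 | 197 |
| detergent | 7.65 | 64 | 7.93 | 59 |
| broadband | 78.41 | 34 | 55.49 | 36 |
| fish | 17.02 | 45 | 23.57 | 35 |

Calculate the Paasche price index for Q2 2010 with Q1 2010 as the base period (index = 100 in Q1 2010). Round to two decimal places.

85.68

Paasche price index uses current-period quantities as weights.
ΣP(Q2 2010)·Q(Q2 2010) = 0.35×197 + 7.93×59 + 55.49×36 + 23.57×35 = 68.95 + 467.87 + 1997.64 + 824.95 = 3359.41
ΣP(Q1 2010)·Q(Q2 2010) = 0.26×197 + 7.65×59 + 78.41×36 + 17.02×35 = 51.22 + 451.35 + 2822.76 + 595.7 = 3921.03
Index = 3359.41 / 3921.03 × 100 = 85.6767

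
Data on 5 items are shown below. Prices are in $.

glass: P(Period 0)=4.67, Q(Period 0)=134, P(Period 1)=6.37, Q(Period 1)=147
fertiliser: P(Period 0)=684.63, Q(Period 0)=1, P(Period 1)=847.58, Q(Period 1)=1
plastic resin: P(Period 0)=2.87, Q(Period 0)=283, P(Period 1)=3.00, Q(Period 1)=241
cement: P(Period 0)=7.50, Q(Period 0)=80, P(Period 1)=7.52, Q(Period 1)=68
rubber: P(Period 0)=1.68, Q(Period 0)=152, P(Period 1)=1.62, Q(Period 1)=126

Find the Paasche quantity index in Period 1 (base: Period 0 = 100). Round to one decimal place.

Paasche quantity index uses current-period prices as weights.
ΣP(Period 1)·Q(Period 1) = 6.37×147 + 847.58×1 + 3.00×241 + 7.52×68 + 1.62×126 = 936.39 + 847.58 + 723 + 511.36 + 204.12 = 3222.45
ΣP(Period 1)·Q(Period 0) = 6.37×134 + 847.58×1 + 3.00×283 + 7.52×80 + 1.62×152 = 853.58 + 847.58 + 849 + 601.6 + 246.24 = 3398
Index = 3222.45 / 3398 × 100 = 94.8337

94.8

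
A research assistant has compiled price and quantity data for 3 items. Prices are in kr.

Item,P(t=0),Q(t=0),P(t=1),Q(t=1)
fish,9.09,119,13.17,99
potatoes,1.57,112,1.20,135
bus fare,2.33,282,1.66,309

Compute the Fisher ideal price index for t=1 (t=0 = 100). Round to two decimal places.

Laspeyres component (base-period weights):
ΣP(t=1)Q(t=0) = 13.17×119 + 1.20×112 + 1.66×282 = 1567.23 + 134.4 + 468.12 = 2169.75
ΣP(t=0)Q(t=0) = 9.09×119 + 1.57×112 + 2.33×282 = 1081.71 + 175.84 + 657.06 = 1914.61
L = 2169.75 / 1914.61 × 100 = 113.3260
Paasche component (current-period weights):
ΣP(t=1)Q(t=1) = 13.17×99 + 1.20×135 + 1.66×309 = 1303.83 + 162 + 512.94 = 1978.77
ΣP(t=0)Q(t=1) = 9.09×99 + 1.57×135 + 2.33×309 = 899.91 + 211.95 + 719.97 = 1831.83
P = 1978.77 / 1831.83 × 100 = 108.0215
Fisher = √(L × P) = √(113.3260 × 108.0215) = 110.6419

110.64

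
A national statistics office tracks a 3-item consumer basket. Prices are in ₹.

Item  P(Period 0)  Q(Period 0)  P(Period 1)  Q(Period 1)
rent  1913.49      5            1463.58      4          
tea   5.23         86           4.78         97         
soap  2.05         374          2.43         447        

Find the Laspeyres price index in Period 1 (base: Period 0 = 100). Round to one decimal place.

80.1

Laspeyres price index uses base-period quantities as weights.
ΣP(Period 1)·Q(Period 0) = 1463.58×5 + 4.78×86 + 2.43×374 = 7317.9 + 411.08 + 908.82 = 8637.8
ΣP(Period 0)·Q(Period 0) = 1913.49×5 + 5.23×86 + 2.05×374 = 9567.45 + 449.78 + 766.7 = 10783.93
Index = 8637.8 / 10783.93 × 100 = 80.0988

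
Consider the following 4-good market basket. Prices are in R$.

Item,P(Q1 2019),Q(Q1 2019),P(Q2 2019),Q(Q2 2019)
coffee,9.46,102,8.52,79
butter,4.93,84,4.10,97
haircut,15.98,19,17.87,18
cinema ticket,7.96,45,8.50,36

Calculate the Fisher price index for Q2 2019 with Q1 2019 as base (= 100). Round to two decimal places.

94.60

Laspeyres component (base-period weights):
ΣP(Q2 2019)Q(Q1 2019) = 8.52×102 + 4.10×84 + 17.87×19 + 8.50×45 = 869.04 + 344.4 + 339.53 + 382.5 = 1935.47
ΣP(Q1 2019)Q(Q1 2019) = 9.46×102 + 4.93×84 + 15.98×19 + 7.96×45 = 964.92 + 414.12 + 303.62 + 358.2 = 2040.86
L = 1935.47 / 2040.86 × 100 = 94.8360
Paasche component (current-period weights):
ΣP(Q2 2019)Q(Q2 2019) = 8.52×79 + 4.10×97 + 17.87×18 + 8.50×36 = 673.08 + 397.7 + 321.66 + 306 = 1698.44
ΣP(Q1 2019)Q(Q2 2019) = 9.46×79 + 4.93×97 + 15.98×18 + 7.96×36 = 747.34 + 478.21 + 287.64 + 286.56 = 1799.75
P = 1698.44 / 1799.75 × 100 = 94.3709
Fisher = √(L × P) = √(94.8360 × 94.3709) = 94.6032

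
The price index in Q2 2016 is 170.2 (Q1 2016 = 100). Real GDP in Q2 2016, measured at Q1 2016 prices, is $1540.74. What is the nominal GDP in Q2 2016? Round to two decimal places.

2622.34

Nominal = Real × (Index/100) = 1540.74 × (170.2/100)
        = 1540.74 × 1.702 = 2622.3395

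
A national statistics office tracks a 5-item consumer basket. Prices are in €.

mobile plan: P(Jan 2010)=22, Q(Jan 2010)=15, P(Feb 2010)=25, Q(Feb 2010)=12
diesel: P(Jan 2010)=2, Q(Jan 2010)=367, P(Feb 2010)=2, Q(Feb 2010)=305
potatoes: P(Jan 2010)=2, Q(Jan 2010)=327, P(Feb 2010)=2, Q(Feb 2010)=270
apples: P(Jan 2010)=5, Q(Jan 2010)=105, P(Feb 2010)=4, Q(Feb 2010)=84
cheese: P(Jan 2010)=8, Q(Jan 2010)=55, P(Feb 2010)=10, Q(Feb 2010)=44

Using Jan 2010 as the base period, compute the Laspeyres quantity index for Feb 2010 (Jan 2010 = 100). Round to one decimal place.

Laspeyres quantity index uses base-period prices as weights.
ΣP(Jan 2010)·Q(Feb 2010) = 22×12 + 2×305 + 2×270 + 5×84 + 8×44 = 264 + 610 + 540 + 420 + 352 = 2186
ΣP(Jan 2010)·Q(Jan 2010) = 22×15 + 2×367 + 2×327 + 5×105 + 8×55 = 330 + 734 + 654 + 525 + 440 = 2683
Index = 2186 / 2683 × 100 = 81.4760

81.5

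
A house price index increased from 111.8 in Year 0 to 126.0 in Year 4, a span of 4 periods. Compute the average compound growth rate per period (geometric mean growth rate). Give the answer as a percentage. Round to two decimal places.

Growth factor = (126.0/111.8)^(1/4) = (1.127013)^(1/4) = 1.030344
Growth rate = 1.030344 − 1 = 0.030344 = 3.0344%

3.03%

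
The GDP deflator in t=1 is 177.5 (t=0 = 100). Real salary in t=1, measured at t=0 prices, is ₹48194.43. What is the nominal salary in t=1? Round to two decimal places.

Nominal = Real × (Index/100) = 48194.43 × (177.5/100)
        = 48194.43 × 1.775 = 85545.1132

85545.11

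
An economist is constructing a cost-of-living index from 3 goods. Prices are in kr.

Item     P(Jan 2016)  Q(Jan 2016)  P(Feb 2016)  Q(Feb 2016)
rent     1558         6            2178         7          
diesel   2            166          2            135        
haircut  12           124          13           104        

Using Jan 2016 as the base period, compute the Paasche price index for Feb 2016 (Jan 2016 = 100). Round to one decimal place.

Paasche price index uses current-period quantities as weights.
ΣP(Feb 2016)·Q(Feb 2016) = 2178×7 + 2×135 + 13×104 = 15246 + 270 + 1352 = 16868
ΣP(Jan 2016)·Q(Feb 2016) = 1558×7 + 2×135 + 12×104 = 10906 + 270 + 1248 = 12424
Index = 16868 / 12424 × 100 = 135.7695

135.8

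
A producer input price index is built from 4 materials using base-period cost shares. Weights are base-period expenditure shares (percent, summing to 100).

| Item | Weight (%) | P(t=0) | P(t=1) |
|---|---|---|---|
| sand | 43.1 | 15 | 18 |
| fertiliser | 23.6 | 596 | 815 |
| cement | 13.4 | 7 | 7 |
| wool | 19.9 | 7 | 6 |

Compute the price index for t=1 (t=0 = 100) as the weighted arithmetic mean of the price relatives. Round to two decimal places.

sand: 43.1 × (18/15) = 43.1 × 1.200000 = 51.7200
fertiliser: 23.6 × (815/596) = 23.6 × 1.367450 = 32.2718
cement: 13.4 × (7/7) = 13.4 × 1.000000 = 13.4000
wool: 19.9 × (6/7) = 19.9 × 0.857143 = 17.0571
Index = Σ wᵢ·(p₁ᵢ/p₀ᵢ) = 51.7200 + 32.2718 + 13.4000 + 17.0571 = 114.4490

114.45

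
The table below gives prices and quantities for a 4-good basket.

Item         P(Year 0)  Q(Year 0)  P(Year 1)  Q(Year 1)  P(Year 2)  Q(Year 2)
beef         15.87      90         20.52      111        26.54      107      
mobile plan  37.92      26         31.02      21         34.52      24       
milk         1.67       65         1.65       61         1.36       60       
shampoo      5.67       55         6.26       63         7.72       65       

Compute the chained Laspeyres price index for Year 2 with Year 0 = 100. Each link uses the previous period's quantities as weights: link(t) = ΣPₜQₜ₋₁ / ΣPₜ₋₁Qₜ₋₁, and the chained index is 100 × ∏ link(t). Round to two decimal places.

Link Year 0→Year 1:
ΣP(Year 1)Q(Year 0) = 20.52×90 + 31.02×26 + 1.65×65 + 6.26×55 = 1846.8 + 806.52 + 107.25 + 344.3 = 3104.87
ΣP(Year 0)Q(Year 0) = 15.87×90 + 37.92×26 + 1.67×65 + 5.67×55 = 1428.3 + 985.92 + 108.55 + 311.85 = 2834.62
link = 3104.87/2834.62 = 1.095339
Link Year 1→Year 2:
ΣP(Year 2)Q(Year 1) = 26.54×111 + 34.52×21 + 1.36×61 + 7.72×63 = 2945.94 + 724.92 + 82.96 + 486.36 = 4240.18
ΣP(Year 1)Q(Year 1) = 20.52×111 + 31.02×21 + 1.65×61 + 6.26×63 = 2277.72 + 651.42 + 100.65 + 394.38 = 3424.17
link = 4240.18/3424.17 = 1.238309
Chained index = 100 × 1.095339 × 1.238309 = 135.6368

135.64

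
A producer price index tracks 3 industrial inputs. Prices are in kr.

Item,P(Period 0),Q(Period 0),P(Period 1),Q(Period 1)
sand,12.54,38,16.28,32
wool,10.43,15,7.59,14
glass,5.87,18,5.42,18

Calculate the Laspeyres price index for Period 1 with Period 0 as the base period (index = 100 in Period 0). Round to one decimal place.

112.4

Laspeyres price index uses base-period quantities as weights.
ΣP(Period 1)·Q(Period 0) = 16.28×38 + 7.59×15 + 5.42×18 = 618.64 + 113.85 + 97.56 = 830.05
ΣP(Period 0)·Q(Period 0) = 12.54×38 + 10.43×15 + 5.87×18 = 476.52 + 156.45 + 105.66 = 738.63
Index = 830.05 / 738.63 × 100 = 112.3770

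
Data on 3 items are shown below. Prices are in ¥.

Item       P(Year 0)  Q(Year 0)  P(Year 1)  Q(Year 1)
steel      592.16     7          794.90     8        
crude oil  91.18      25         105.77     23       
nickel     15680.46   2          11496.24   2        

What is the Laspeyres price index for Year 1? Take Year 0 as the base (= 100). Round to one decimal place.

Laspeyres price index uses base-period quantities as weights.
ΣP(Year 1)·Q(Year 0) = 794.90×7 + 105.77×25 + 11496.24×2 = 5564.3 + 2644.25 + 22992.48 = 31201.03
ΣP(Year 0)·Q(Year 0) = 592.16×7 + 91.18×25 + 15680.46×2 = 4145.12 + 2279.5 + 31360.92 = 37785.54
Index = 31201.03 / 37785.54 × 100 = 82.5740

82.6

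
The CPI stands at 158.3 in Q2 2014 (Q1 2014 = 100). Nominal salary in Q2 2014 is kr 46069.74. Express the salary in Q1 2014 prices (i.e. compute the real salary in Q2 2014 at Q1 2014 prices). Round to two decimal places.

29102.80

Real = Nominal ÷ (Index/100) = 46069.74 ÷ (158.3/100)
     = 46069.74 ÷ 1.583 = 29102.8048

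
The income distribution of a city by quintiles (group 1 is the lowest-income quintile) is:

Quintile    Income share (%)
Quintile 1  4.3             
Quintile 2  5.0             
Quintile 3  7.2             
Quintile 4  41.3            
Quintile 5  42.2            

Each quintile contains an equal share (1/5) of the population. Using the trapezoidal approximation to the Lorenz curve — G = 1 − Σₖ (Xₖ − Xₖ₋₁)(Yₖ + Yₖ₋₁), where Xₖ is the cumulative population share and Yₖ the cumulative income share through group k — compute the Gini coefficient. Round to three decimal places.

Cumulative income shares Yₖ: 0.0430, 0.0930, 0.1650, 0.5780, 1.0000
Σ (Xₖ−Xₖ₋₁)(Yₖ+Yₖ₋₁) = (1/5)(0.0430+0.0000) + (1/5)(0.0930+0.0430) + (1/5)(0.1650+0.0930) + (1/5)(0.5780+0.1650) + (1/5)(1.0000+0.5780)
  = 0.0086 + 0.0272 + 0.0516 + 0.1486 + 0.3156 = 0.5516
G = 1 − 0.5516 = 0.4484

0.448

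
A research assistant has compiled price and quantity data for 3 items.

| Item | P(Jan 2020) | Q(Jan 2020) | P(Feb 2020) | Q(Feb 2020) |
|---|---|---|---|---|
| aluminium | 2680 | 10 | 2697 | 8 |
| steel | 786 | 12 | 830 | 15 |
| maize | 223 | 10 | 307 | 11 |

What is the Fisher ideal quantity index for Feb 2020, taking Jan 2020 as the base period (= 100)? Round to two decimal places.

93.14

Laspeyres component (base-period weights):
ΣP(Jan 2020)Q(Feb 2020) = 2680×8 + 786×15 + 223×11 = 21440 + 11790 + 2453 = 35683
ΣP(Jan 2020)Q(Jan 2020) = 2680×10 + 786×12 + 223×10 = 26800 + 9432 + 2230 = 38462
L = 35683 / 38462 × 100 = 92.7747
Paasche component (current-period weights):
ΣP(Feb 2020)Q(Feb 2020) = 2697×8 + 830×15 + 307×11 = 21576 + 12450 + 3377 = 37403
ΣP(Feb 2020)Q(Jan 2020) = 2697×10 + 830×12 + 307×10 = 26970 + 9960 + 3070 = 40000
P = 37403 / 40000 × 100 = 93.5075
Fisher = √(L × P) = √(92.7747 × 93.5075) = 93.1404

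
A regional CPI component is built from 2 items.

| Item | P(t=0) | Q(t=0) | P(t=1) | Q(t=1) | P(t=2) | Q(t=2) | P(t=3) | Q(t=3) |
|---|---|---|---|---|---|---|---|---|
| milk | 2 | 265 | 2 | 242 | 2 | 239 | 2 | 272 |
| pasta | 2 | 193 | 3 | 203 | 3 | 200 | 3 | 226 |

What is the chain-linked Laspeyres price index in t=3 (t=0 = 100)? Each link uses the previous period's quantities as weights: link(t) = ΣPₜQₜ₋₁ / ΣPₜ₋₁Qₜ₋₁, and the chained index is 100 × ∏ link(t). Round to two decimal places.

Link t=0→t=1:
ΣP(t=1)Q(t=0) = 2×265 + 3×193 = 530 + 579 = 1109
ΣP(t=0)Q(t=0) = 2×265 + 2×193 = 530 + 386 = 916
link = 1109/916 = 1.210699
Link t=1→t=2:
ΣP(t=2)Q(t=1) = 2×242 + 3×203 = 484 + 609 = 1093
ΣP(t=1)Q(t=1) = 2×242 + 3×203 = 484 + 609 = 1093
link = 1093/1093 = 1.000000
Link t=2→t=3:
ΣP(t=3)Q(t=2) = 2×239 + 3×200 = 478 + 600 = 1078
ΣP(t=2)Q(t=2) = 2×239 + 3×200 = 478 + 600 = 1078
link = 1078/1078 = 1.000000
Chained index = 100 × 1.210699 × 1.000000 × 1.000000 = 121.0699

121.07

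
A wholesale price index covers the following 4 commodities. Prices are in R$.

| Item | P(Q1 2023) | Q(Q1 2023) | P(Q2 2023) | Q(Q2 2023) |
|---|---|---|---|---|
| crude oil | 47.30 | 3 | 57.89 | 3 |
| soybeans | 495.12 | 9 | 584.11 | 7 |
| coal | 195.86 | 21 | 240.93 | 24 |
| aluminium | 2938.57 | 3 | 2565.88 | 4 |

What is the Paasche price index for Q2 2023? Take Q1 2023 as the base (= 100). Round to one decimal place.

101.2

Paasche price index uses current-period quantities as weights.
ΣP(Q2 2023)·Q(Q2 2023) = 57.89×3 + 584.11×7 + 240.93×24 + 2565.88×4 = 173.67 + 4088.77 + 5782.32 + 10263.52 = 20308.28
ΣP(Q1 2023)·Q(Q2 2023) = 47.30×3 + 495.12×7 + 195.86×24 + 2938.57×4 = 141.9 + 3465.84 + 4700.64 + 11754.28 = 20062.66
Index = 20308.28 / 20062.66 × 100 = 101.2243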